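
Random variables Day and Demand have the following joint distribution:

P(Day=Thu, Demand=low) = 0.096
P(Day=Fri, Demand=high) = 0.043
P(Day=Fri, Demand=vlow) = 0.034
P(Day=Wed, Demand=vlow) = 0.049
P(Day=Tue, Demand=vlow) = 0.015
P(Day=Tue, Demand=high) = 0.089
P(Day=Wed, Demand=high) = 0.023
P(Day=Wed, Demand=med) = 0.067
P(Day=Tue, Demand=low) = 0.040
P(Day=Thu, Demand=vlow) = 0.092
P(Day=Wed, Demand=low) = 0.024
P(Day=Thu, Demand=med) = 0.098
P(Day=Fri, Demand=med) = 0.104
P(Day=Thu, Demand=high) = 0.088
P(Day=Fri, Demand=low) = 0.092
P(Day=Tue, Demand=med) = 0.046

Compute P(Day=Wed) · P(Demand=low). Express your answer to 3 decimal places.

0.041

P(Day=Wed) = 0.049 + 0.024 + 0.067 + 0.023 = 0.163.
P(Demand=low) = 0.040 + 0.024 + 0.096 + 0.092 = 0.252.
Product: 0.163 × 0.252 = 0.041.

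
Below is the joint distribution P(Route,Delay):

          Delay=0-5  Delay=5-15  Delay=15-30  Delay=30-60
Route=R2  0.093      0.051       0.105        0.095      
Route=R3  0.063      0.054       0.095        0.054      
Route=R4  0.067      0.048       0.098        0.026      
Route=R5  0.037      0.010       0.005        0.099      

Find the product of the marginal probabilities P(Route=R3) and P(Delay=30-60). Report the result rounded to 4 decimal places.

0.0729

P(Route=R3) = 0.063 + 0.054 + 0.095 + 0.054 = 0.266.
P(Delay=30-60) = 0.095 + 0.054 + 0.026 + 0.099 = 0.274.
Product: 0.266 × 0.274 = 0.0729.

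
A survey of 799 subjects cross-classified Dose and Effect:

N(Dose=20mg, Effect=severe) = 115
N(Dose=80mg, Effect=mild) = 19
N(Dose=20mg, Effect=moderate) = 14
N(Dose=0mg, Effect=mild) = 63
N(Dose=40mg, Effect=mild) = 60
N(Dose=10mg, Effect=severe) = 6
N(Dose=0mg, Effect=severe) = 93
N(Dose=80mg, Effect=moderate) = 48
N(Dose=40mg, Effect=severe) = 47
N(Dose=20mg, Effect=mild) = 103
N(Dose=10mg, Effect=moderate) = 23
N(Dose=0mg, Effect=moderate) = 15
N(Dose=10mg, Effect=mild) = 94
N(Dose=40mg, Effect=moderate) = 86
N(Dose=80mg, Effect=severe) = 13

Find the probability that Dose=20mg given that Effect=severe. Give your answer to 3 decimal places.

Total with Effect=severe: 93 + 6 + 115 + 47 + 13 = 274.
P(Dose=20mg | Effect=severe) = 115/274 = 0.420.

0.420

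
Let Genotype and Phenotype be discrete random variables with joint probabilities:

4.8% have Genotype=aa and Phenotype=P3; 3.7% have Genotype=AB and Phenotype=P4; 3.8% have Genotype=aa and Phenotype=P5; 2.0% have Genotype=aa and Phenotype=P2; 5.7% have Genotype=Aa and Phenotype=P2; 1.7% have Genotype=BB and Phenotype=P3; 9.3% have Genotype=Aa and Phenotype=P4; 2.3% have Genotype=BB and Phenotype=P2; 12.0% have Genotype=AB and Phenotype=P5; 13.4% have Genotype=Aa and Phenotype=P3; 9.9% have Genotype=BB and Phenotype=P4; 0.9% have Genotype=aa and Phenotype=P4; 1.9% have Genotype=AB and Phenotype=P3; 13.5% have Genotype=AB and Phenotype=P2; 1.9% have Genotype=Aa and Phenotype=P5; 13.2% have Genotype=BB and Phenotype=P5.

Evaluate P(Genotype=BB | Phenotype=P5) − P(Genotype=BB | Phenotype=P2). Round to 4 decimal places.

P(Phenotype=P5) = 0.019 + 0.038 + 0.120 + 0.132 = 0.309; P(Genotype=BB | Phenotype=P5) = 0.132/0.309 = 0.42718.
P(Phenotype=P2) = 0.057 + 0.020 + 0.135 + 0.023 = 0.235; P(Genotype=BB | Phenotype=P2) = 0.023/0.235 = 0.09787.
Difference = 0.3293.

0.3293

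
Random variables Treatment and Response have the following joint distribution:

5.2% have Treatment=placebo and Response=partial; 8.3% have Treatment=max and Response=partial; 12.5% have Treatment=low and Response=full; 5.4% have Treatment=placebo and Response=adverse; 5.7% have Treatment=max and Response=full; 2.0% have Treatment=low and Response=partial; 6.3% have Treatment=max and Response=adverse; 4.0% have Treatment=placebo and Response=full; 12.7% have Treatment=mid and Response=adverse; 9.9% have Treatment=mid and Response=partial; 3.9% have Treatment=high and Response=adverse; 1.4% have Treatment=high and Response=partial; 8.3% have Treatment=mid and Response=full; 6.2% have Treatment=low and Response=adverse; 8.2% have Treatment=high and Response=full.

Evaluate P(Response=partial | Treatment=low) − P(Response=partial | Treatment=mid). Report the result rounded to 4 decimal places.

-0.2238

P(Treatment=low) = 0.020 + 0.125 + 0.062 = 0.207; P(Response=partial | Treatment=low) = 0.020/0.207 = 0.09662.
P(Treatment=mid) = 0.099 + 0.083 + 0.127 = 0.309; P(Response=partial | Treatment=mid) = 0.099/0.309 = 0.32039.
Difference = -0.2238.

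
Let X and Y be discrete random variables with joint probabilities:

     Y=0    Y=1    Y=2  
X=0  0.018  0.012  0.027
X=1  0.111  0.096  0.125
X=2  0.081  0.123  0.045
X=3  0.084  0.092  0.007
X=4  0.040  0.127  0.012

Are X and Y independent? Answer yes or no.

no

P(X=1) = 0.332 and P(Y=1) = 0.450, so their product is 0.14940, but P(X=1, Y=1) = 0.096. Since these differ, X and Y are not independent.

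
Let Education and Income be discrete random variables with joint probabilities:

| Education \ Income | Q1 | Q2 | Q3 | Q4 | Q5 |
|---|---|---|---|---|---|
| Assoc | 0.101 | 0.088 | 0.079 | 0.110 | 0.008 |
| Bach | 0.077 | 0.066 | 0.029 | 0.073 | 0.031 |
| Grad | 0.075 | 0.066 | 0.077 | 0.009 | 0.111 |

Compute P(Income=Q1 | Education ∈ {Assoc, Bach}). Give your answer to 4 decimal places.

0.2689

P(Education=Assoc) = 0.101 + 0.088 + 0.079 + 0.110 + 0.008 = 0.386.
P(Education=Bach) = 0.077 + 0.066 + 0.029 + 0.073 + 0.031 = 0.276.
P(Education ∈ {Assoc, Bach}) = 0.386 + 0.276 = 0.662; P(Income=Q1, Education ∈ {Assoc, Bach}) = 0.101 + 0.077 = 0.178.
P(Income=Q1 | Education ∈ {Assoc, Bach}) = 0.178/0.662 = 0.2689.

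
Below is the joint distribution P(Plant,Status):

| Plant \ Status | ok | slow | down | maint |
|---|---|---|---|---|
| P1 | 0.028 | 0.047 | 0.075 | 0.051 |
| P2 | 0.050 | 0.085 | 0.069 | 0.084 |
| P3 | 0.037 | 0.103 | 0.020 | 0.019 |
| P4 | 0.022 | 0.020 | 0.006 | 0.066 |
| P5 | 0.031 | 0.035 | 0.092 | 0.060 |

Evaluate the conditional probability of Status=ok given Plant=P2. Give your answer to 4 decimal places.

P(Plant=P2) = 0.050 + 0.085 + 0.069 + 0.084 = 0.288.
P(Status=ok | Plant=P2) = 0.050/0.288 = 0.1736.

0.1736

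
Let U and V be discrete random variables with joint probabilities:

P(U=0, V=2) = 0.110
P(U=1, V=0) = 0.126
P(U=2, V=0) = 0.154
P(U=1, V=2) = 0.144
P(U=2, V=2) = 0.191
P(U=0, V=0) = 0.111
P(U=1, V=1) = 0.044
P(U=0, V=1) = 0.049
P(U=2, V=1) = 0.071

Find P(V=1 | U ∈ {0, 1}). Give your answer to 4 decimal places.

P(U=0) = 0.111 + 0.049 + 0.110 = 0.270.
P(U=1) = 0.126 + 0.044 + 0.144 = 0.314.
P(U ∈ {0, 1}) = 0.270 + 0.314 = 0.584; P(V=1, U ∈ {0, 1}) = 0.049 + 0.044 = 0.093.
P(V=1 | U ∈ {0, 1}) = 0.093/0.584 = 0.1592.

0.1592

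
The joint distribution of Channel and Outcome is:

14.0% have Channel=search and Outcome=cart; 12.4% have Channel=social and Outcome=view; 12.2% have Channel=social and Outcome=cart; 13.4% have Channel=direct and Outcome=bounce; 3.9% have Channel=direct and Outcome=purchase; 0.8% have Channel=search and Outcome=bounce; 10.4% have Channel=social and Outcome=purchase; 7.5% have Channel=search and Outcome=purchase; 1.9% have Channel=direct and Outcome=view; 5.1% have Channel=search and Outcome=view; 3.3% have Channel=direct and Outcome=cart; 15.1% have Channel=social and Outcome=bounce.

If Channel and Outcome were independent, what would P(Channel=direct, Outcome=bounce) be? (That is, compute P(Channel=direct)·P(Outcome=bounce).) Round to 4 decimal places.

0.0659

P(Channel=direct) = 0.134 + 0.019 + 0.033 + 0.039 = 0.225.
P(Outcome=bounce) = 0.008 + 0.151 + 0.134 = 0.293.
Product: 0.225 × 0.293 = 0.0659.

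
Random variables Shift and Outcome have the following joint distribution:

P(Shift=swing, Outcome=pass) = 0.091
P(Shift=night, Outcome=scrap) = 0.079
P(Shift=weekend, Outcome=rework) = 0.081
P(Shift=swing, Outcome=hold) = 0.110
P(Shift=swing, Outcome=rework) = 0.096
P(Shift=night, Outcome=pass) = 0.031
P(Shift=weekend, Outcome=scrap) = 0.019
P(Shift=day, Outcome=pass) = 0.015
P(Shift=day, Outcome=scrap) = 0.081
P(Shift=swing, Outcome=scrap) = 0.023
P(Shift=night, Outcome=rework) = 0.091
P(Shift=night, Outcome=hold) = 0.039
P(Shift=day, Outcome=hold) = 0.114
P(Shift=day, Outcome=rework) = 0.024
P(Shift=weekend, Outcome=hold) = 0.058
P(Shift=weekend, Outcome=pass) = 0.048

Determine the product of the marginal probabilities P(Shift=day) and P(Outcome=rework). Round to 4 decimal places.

0.0683

P(Shift=day) = 0.015 + 0.024 + 0.081 + 0.114 = 0.234.
P(Outcome=rework) = 0.024 + 0.096 + 0.091 + 0.081 = 0.292.
Product: 0.234 × 0.292 = 0.0683.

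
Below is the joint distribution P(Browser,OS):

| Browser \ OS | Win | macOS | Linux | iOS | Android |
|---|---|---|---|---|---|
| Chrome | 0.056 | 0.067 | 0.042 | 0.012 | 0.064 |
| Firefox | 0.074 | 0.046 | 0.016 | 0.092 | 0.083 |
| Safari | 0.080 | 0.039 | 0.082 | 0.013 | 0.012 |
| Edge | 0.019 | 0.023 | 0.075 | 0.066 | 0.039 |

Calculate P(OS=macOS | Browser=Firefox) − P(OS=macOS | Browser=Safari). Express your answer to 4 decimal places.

P(Browser=Firefox) = 0.074 + 0.046 + 0.016 + 0.092 + 0.083 = 0.311; P(OS=macOS | Browser=Firefox) = 0.046/0.311 = 0.14791.
P(Browser=Safari) = 0.080 + 0.039 + 0.082 + 0.013 + 0.012 = 0.226; P(OS=macOS | Browser=Safari) = 0.039/0.226 = 0.17257.
Difference = -0.0247.

-0.0247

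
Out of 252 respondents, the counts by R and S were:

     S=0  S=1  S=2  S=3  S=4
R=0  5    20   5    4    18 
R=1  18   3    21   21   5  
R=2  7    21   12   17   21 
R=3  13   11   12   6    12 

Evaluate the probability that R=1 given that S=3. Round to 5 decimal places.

0.43750

Total with S=3: 4 + 21 + 17 + 6 = 48.
P(R=1 | S=3) = 21/48 = 0.43750.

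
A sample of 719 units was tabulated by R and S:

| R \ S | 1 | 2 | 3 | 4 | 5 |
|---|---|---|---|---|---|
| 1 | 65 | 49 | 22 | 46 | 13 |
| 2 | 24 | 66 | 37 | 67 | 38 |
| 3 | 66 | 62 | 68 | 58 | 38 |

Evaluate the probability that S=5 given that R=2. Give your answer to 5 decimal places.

Total with R=2: 24 + 66 + 37 + 67 + 38 = 232.
P(S=5 | R=2) = 38/232 = 0.16379.

0.16379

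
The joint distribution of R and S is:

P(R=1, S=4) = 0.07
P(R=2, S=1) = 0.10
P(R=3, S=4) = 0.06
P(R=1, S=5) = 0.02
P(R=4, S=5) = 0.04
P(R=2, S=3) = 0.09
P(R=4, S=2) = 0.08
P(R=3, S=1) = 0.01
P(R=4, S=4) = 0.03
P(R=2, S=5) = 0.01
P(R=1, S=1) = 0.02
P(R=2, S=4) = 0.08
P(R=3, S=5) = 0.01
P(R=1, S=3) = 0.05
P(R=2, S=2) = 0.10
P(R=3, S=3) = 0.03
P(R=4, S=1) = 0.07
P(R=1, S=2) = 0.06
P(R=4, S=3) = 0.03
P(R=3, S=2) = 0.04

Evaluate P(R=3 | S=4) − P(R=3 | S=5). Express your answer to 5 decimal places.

P(S=4) = 0.07 + 0.08 + 0.06 + 0.03 = 0.24; P(R=3 | S=4) = 0.06/0.24 = 0.250000.
P(S=5) = 0.02 + 0.01 + 0.01 + 0.04 = 0.08; P(R=3 | S=5) = 0.01/0.08 = 0.125000.
Difference = 0.12500.

0.12500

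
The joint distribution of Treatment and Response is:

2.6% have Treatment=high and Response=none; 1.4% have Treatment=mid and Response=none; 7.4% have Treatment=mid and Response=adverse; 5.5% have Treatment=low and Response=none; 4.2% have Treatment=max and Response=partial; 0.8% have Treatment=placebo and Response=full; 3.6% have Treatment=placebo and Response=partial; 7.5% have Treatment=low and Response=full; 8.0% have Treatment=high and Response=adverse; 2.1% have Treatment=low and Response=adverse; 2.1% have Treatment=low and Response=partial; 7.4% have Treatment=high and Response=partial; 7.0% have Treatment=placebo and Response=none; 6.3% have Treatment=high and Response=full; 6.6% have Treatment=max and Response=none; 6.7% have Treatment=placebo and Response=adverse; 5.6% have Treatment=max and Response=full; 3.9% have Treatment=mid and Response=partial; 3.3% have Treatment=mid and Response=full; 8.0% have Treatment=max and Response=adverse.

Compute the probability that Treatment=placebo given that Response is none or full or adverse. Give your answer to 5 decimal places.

0.18401

P(Response=none) = 0.070 + 0.055 + 0.014 + 0.026 + 0.066 = 0.231.
P(Response=full) = 0.008 + 0.075 + 0.033 + 0.063 + 0.056 = 0.235.
P(Response=adverse) = 0.067 + 0.021 + 0.074 + 0.080 + 0.080 = 0.322.
P(Response ∈ {none, full, adverse}) = 0.231 + 0.235 + 0.322 = 0.788; P(Treatment=placebo, Response ∈ {none, full, adverse}) = 0.070 + 0.008 + 0.067 = 0.145.
P(Treatment=placebo | Response ∈ {none, full, adverse}) = 0.145/0.788 = 0.18401.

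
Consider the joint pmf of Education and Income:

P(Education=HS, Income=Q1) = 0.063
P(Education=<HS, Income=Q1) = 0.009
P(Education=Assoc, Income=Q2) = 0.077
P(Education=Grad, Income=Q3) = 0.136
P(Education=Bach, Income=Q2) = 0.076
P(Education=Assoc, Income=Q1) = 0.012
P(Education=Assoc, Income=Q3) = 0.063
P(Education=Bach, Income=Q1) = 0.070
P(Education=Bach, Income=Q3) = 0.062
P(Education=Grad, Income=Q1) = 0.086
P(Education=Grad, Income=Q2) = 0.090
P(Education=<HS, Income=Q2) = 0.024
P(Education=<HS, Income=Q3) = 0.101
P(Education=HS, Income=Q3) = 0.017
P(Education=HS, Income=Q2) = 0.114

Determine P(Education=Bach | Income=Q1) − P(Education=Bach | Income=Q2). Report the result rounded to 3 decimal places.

P(Income=Q1) = 0.009 + 0.063 + 0.012 + 0.070 + 0.086 = 0.240; P(Education=Bach | Income=Q1) = 0.070/0.240 = 0.2917.
P(Income=Q2) = 0.024 + 0.114 + 0.077 + 0.076 + 0.090 = 0.381; P(Education=Bach | Income=Q2) = 0.076/0.381 = 0.1995.
Difference = 0.092.

0.092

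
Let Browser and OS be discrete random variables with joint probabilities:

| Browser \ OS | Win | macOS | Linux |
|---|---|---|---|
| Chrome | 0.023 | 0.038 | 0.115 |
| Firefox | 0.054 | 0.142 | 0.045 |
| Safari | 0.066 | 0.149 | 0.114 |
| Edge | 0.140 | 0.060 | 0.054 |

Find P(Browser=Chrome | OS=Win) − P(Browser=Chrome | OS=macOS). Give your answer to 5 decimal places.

P(OS=Win) = 0.023 + 0.054 + 0.066 + 0.140 = 0.283; P(Browser=Chrome | OS=Win) = 0.023/0.283 = 0.081272.
P(OS=macOS) = 0.038 + 0.142 + 0.149 + 0.060 = 0.389; P(Browser=Chrome | OS=macOS) = 0.038/0.389 = 0.097686.
Difference = -0.01641.

-0.01641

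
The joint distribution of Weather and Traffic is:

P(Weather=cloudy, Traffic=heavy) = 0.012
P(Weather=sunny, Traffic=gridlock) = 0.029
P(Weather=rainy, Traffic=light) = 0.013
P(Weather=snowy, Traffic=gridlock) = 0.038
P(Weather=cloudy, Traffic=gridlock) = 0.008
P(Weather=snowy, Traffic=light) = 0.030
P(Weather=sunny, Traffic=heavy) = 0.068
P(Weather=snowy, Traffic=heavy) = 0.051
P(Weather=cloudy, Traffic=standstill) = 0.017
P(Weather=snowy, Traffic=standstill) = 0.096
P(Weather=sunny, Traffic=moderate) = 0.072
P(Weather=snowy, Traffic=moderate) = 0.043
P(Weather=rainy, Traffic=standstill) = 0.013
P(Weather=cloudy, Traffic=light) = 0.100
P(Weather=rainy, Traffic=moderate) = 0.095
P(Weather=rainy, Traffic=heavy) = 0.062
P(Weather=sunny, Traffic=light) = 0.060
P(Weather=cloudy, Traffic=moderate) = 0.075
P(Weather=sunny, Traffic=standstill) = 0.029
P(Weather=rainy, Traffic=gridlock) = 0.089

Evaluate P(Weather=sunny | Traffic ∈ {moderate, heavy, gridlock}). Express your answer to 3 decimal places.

0.263

P(Traffic=moderate) = 0.072 + 0.075 + 0.095 + 0.043 = 0.285.
P(Traffic=heavy) = 0.068 + 0.012 + 0.062 + 0.051 = 0.193.
P(Traffic=gridlock) = 0.029 + 0.008 + 0.089 + 0.038 = 0.164.
P(Traffic ∈ {moderate, heavy, gridlock}) = 0.285 + 0.193 + 0.164 = 0.642; P(Weather=sunny, Traffic ∈ {moderate, heavy, gridlock}) = 0.072 + 0.068 + 0.029 = 0.169.
P(Weather=sunny | Traffic ∈ {moderate, heavy, gridlock}) = 0.169/0.642 = 0.263.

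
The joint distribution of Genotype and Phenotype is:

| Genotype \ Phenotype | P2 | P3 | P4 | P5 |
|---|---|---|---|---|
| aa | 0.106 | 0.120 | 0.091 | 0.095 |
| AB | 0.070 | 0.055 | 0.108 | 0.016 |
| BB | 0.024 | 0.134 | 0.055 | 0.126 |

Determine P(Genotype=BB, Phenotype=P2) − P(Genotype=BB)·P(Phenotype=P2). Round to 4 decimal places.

P(Genotype=BB) = 0.024 + 0.134 + 0.055 + 0.126 = 0.339.
P(Phenotype=P2) = 0.106 + 0.070 + 0.024 = 0.200.
P(Genotype=BB, Phenotype=P2) − P(Genotype=BB)P(Phenotype=P2) = 0.024 − 0.339×0.200 = -0.0438.

-0.0438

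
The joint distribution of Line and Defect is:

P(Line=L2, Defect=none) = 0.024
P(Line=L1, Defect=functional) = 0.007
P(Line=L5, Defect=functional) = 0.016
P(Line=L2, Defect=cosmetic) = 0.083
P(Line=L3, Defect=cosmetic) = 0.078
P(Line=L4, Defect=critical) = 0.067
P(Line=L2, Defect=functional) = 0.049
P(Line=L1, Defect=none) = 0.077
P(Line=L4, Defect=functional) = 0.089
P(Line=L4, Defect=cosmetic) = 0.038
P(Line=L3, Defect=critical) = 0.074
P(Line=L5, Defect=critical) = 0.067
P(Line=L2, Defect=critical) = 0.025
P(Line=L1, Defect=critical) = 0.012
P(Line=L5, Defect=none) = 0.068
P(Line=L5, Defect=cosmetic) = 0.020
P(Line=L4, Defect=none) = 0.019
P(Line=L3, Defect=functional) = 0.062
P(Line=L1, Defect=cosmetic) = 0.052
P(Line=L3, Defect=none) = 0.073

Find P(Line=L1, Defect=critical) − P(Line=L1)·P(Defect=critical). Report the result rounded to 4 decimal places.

-0.0243

P(Line=L1) = 0.077 + 0.052 + 0.007 + 0.012 = 0.148.
P(Defect=critical) = 0.012 + 0.025 + 0.074 + 0.067 + 0.067 = 0.245.
P(Line=L1, Defect=critical) − P(Line=L1)P(Defect=critical) = 0.012 − 0.148×0.245 = -0.0243.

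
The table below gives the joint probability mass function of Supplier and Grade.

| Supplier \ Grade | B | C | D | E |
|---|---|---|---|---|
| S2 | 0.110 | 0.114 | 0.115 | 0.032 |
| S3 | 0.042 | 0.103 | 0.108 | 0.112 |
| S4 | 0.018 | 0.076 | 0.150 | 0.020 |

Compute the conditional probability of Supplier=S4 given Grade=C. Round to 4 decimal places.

P(Grade=C) = 0.114 + 0.103 + 0.076 = 0.293.
P(Supplier=S4 | Grade=C) = 0.076/0.293 = 0.2594.

0.2594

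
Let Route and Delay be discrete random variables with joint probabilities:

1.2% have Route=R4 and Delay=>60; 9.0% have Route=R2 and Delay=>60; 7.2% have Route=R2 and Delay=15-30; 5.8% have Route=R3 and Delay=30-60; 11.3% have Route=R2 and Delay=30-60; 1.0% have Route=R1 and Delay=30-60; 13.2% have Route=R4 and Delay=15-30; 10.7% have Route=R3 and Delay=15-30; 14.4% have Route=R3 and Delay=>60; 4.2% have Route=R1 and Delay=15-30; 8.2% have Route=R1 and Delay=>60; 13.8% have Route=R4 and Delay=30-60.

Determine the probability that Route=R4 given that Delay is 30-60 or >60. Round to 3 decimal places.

0.232

P(Delay=30-60) = 0.010 + 0.113 + 0.058 + 0.138 = 0.319.
P(Delay=>60) = 0.082 + 0.090 + 0.144 + 0.012 = 0.328.
P(Delay ∈ {30-60, >60}) = 0.319 + 0.328 = 0.647; P(Route=R4, Delay ∈ {30-60, >60}) = 0.138 + 0.012 = 0.150.
P(Route=R4 | Delay ∈ {30-60, >60}) = 0.150/0.647 = 0.232.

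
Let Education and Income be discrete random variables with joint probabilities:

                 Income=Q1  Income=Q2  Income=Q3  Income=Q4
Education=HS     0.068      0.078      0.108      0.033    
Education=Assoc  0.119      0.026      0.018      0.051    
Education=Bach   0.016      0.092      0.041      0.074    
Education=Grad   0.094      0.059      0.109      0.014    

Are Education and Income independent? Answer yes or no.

P(Education=Assoc) = 0.214 and P(Income=Q1) = 0.297, so their product is 0.06356, but P(Education=Assoc, Income=Q1) = 0.119. Since these differ, Education and Income are not independent.

no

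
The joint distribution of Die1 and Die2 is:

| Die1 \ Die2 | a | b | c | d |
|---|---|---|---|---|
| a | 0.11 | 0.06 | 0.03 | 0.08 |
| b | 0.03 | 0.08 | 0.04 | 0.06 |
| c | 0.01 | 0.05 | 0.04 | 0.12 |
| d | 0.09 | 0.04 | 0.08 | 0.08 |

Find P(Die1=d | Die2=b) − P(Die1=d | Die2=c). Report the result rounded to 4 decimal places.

P(Die2=b) = 0.06 + 0.08 + 0.05 + 0.04 = 0.23; P(Die1=d | Die2=b) = 0.04/0.23 = 0.17391.
P(Die2=c) = 0.03 + 0.04 + 0.04 + 0.08 = 0.19; P(Die1=d | Die2=c) = 0.08/0.19 = 0.42105.
Difference = -0.2471.

-0.2471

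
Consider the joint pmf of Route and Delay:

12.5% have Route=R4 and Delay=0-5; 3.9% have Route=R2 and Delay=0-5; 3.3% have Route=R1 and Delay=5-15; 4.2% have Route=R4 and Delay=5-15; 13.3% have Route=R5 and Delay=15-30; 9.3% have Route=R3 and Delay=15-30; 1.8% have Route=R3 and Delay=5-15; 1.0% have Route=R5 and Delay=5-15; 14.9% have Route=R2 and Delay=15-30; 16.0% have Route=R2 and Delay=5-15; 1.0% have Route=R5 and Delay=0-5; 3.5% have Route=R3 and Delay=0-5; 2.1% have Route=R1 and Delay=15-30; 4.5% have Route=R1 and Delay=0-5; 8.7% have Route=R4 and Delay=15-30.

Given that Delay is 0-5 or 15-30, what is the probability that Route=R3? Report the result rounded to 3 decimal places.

0.174

P(Delay=0-5) = 0.045 + 0.039 + 0.035 + 0.125 + 0.010 = 0.254.
P(Delay=15-30) = 0.021 + 0.149 + 0.093 + 0.087 + 0.133 = 0.483.
P(Delay ∈ {0-5, 15-30}) = 0.254 + 0.483 = 0.737; P(Route=R3, Delay ∈ {0-5, 15-30}) = 0.035 + 0.093 = 0.128.
P(Route=R3 | Delay ∈ {0-5, 15-30}) = 0.128/0.737 = 0.174.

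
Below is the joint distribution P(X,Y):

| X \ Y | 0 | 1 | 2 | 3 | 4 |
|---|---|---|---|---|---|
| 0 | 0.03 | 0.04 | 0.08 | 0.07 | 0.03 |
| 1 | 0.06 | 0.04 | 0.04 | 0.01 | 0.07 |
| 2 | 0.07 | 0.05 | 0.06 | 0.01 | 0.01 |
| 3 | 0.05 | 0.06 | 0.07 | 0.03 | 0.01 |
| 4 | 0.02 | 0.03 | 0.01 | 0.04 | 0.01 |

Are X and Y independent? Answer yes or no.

P(X=1) = 0.22 and P(Y=4) = 0.13, so their product is 0.0286, but P(X=1, Y=4) = 0.07. Since these differ, X and Y are not independent.

no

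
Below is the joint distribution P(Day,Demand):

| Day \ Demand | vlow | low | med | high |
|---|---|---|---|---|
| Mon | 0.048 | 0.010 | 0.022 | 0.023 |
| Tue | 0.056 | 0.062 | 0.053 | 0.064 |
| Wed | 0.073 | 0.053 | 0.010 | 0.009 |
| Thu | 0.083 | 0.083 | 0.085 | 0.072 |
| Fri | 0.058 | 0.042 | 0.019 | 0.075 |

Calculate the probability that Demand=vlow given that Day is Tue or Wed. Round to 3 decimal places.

P(Day=Tue) = 0.056 + 0.062 + 0.053 + 0.064 = 0.235.
P(Day=Wed) = 0.073 + 0.053 + 0.010 + 0.009 = 0.145.
P(Day ∈ {Tue, Wed}) = 0.235 + 0.145 = 0.380; P(Demand=vlow, Day ∈ {Tue, Wed}) = 0.056 + 0.073 = 0.129.
P(Demand=vlow | Day ∈ {Tue, Wed}) = 0.129/0.380 = 0.339.

0.339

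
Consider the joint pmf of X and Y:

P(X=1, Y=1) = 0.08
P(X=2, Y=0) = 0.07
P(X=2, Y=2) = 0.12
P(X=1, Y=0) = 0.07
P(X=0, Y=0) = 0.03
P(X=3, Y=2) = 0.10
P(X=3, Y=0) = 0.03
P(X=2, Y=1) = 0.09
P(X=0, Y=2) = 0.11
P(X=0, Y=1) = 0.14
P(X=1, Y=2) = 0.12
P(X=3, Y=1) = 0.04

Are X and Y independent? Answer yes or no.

no

P(X=0) = 0.28 and P(Y=1) = 0.35, so their product is 0.0980, but P(X=0, Y=1) = 0.14. Since these differ, X and Y are not independent.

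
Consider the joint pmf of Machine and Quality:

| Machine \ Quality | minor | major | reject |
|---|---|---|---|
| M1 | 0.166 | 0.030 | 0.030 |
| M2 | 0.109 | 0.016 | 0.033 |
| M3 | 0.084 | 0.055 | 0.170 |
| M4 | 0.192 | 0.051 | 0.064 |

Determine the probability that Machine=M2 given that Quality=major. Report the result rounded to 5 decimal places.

0.10526

P(Quality=major) = 0.030 + 0.016 + 0.055 + 0.051 = 0.152.
P(Machine=M2 | Quality=major) = 0.016/0.152 = 0.10526.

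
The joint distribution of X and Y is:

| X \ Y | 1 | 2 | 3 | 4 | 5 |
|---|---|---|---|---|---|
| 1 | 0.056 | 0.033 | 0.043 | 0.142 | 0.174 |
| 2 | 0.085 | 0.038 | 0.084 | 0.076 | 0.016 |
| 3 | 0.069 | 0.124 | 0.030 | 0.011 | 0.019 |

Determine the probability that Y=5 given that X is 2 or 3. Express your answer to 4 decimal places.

P(X=2) = 0.085 + 0.038 + 0.084 + 0.076 + 0.016 = 0.299.
P(X=3) = 0.069 + 0.124 + 0.030 + 0.011 + 0.019 = 0.253.
P(X ∈ {2, 3}) = 0.299 + 0.253 = 0.552; P(Y=5, X ∈ {2, 3}) = 0.016 + 0.019 = 0.035.
P(Y=5 | X ∈ {2, 3}) = 0.035/0.552 = 0.0634.

0.0634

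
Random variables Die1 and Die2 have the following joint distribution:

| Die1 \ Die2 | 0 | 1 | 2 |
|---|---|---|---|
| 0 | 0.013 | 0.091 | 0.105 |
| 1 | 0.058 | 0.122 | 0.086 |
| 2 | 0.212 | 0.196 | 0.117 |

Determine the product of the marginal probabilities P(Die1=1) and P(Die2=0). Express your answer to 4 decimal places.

0.0753

P(Die1=1) = 0.058 + 0.122 + 0.086 = 0.266.
P(Die2=0) = 0.013 + 0.058 + 0.212 = 0.283.
Product: 0.266 × 0.283 = 0.0753.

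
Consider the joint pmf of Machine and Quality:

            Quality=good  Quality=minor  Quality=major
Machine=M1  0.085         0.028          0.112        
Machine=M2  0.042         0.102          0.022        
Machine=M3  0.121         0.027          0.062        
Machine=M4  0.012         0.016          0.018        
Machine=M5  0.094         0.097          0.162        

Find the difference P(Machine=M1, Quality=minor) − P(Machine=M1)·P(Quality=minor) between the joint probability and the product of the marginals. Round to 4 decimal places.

-0.0328

P(Machine=M1) = 0.085 + 0.028 + 0.112 = 0.225.
P(Quality=minor) = 0.028 + 0.102 + 0.027 + 0.016 + 0.097 = 0.270.
P(Machine=M1, Quality=minor) − P(Machine=M1)P(Quality=minor) = 0.028 − 0.225×0.270 = -0.0328.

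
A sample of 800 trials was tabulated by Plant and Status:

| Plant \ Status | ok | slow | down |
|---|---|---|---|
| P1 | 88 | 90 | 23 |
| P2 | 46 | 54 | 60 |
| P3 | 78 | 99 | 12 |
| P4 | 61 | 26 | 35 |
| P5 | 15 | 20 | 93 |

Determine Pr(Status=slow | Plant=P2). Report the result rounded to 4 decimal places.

Total with Plant=P2: 46 + 54 + 60 = 160.
P(Status=slow | Plant=P2) = 54/160 = 0.3375.

0.3375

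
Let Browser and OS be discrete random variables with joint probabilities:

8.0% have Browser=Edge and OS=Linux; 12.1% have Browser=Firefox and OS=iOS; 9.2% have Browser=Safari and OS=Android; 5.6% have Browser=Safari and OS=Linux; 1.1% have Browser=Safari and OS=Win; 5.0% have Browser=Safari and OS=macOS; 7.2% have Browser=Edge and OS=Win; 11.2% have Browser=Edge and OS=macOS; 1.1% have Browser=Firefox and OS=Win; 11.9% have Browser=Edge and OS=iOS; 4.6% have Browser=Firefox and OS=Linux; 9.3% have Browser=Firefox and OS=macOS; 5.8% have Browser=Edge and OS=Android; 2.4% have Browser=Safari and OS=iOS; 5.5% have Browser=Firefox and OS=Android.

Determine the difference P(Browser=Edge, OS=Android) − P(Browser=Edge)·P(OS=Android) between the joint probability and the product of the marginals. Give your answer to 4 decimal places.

P(Browser=Edge) = 0.072 + 0.112 + 0.080 + 0.119 + 0.058 = 0.441.
P(OS=Android) = 0.055 + 0.092 + 0.058 = 0.205.
P(Browser=Edge, OS=Android) − P(Browser=Edge)P(OS=Android) = 0.058 − 0.441×0.205 = -0.0324.

-0.0324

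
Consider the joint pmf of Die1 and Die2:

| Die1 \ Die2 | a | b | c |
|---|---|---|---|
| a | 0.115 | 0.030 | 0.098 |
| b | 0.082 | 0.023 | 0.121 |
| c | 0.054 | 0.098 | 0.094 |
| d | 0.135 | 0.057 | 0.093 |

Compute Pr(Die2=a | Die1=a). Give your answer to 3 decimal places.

P(Die1=a) = 0.115 + 0.030 + 0.098 = 0.243.
P(Die2=a | Die1=a) = 0.115/0.243 = 0.473.

0.473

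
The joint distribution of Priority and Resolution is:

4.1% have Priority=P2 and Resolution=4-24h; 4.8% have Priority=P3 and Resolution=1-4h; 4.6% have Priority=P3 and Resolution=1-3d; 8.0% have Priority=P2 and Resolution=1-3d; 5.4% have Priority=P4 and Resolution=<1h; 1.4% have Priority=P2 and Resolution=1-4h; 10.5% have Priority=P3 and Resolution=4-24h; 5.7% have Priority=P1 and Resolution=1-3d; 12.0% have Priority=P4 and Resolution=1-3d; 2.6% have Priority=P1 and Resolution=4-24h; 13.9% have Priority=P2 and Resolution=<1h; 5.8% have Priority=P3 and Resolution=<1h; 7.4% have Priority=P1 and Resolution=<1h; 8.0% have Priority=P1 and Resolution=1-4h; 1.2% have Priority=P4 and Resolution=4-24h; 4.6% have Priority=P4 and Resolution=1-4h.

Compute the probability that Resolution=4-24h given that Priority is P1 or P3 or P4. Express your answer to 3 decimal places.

0.197

P(Priority=P1) = 0.074 + 0.080 + 0.026 + 0.057 = 0.237.
P(Priority=P3) = 0.058 + 0.048 + 0.105 + 0.046 = 0.257.
P(Priority=P4) = 0.054 + 0.046 + 0.012 + 0.120 = 0.232.
P(Priority ∈ {P1, P3, P4}) = 0.237 + 0.257 + 0.232 = 0.726; P(Resolution=4-24h, Priority ∈ {P1, P3, P4}) = 0.026 + 0.105 + 0.012 = 0.143.
P(Resolution=4-24h | Priority ∈ {P1, P3, P4}) = 0.143/0.726 = 0.197.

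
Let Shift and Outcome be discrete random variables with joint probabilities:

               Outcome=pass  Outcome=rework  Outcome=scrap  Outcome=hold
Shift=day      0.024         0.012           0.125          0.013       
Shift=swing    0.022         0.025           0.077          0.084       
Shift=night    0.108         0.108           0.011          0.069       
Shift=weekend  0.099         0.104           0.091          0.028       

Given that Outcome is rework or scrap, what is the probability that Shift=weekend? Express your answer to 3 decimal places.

0.353

P(Outcome=rework) = 0.012 + 0.025 + 0.108 + 0.104 = 0.249.
P(Outcome=scrap) = 0.125 + 0.077 + 0.011 + 0.091 = 0.304.
P(Outcome ∈ {rework, scrap}) = 0.249 + 0.304 = 0.553; P(Shift=weekend, Outcome ∈ {rework, scrap}) = 0.104 + 0.091 = 0.195.
P(Shift=weekend | Outcome ∈ {rework, scrap}) = 0.195/0.553 = 0.353.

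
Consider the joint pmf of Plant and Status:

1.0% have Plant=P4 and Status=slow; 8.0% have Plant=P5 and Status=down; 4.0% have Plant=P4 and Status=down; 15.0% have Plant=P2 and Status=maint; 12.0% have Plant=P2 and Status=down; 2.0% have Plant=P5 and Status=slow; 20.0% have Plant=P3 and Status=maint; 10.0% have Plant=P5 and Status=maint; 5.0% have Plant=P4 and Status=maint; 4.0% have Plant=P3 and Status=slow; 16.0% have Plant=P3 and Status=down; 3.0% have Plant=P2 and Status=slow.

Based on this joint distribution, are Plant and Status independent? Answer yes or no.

yes

Every cell satisfies P(Plant,Status) = P(Plant)·P(Status). For instance P(Plant=P5) = 0.200, P(Status=maint) = 0.500, and 0.200×0.500 = 0.100 matches the joint entry. So Plant and Status are independent.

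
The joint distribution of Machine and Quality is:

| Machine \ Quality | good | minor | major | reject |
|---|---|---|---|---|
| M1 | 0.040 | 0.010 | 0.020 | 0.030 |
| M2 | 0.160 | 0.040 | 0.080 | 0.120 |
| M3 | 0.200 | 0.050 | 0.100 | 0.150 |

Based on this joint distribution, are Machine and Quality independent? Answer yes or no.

yes

Every cell satisfies P(Machine,Quality) = P(Machine)·P(Quality). For instance P(Machine=M2) = 0.400, P(Quality=minor) = 0.100, and 0.400×0.100 = 0.040 matches the joint entry. So Machine and Quality are independent.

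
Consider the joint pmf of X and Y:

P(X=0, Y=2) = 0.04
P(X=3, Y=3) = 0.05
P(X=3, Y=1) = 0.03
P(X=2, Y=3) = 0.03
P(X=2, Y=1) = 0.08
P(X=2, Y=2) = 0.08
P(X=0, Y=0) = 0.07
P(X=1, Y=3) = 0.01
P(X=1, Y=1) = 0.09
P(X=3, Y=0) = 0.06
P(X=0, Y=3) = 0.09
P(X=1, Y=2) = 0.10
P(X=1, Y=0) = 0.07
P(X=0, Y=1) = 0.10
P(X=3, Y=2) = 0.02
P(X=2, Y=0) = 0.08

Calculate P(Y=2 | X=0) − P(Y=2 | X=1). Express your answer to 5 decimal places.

P(X=0) = 0.07 + 0.10 + 0.04 + 0.09 = 0.30; P(Y=2 | X=0) = 0.04/0.30 = 0.133333.
P(X=1) = 0.07 + 0.09 + 0.10 + 0.01 = 0.27; P(Y=2 | X=1) = 0.10/0.27 = 0.370370.
Difference = -0.23704.

-0.23704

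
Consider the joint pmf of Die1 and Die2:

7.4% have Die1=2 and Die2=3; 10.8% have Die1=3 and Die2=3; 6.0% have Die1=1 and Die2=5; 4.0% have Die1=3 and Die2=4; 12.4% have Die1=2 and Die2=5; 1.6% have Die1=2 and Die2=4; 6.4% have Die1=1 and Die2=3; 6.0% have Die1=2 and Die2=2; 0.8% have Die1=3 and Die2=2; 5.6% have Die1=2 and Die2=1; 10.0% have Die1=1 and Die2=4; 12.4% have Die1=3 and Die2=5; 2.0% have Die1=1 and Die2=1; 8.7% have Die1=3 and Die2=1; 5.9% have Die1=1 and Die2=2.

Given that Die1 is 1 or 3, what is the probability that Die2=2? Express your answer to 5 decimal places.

P(Die1=1) = 0.020 + 0.059 + 0.064 + 0.100 + 0.060 = 0.303.
P(Die1=3) = 0.087 + 0.008 + 0.108 + 0.040 + 0.124 = 0.367.
P(Die1 ∈ {1, 3}) = 0.303 + 0.367 = 0.670; P(Die2=2, Die1 ∈ {1, 3}) = 0.059 + 0.008 = 0.067.
P(Die2=2 | Die1 ∈ {1, 3}) = 0.067/0.670 = 0.10000.

0.10000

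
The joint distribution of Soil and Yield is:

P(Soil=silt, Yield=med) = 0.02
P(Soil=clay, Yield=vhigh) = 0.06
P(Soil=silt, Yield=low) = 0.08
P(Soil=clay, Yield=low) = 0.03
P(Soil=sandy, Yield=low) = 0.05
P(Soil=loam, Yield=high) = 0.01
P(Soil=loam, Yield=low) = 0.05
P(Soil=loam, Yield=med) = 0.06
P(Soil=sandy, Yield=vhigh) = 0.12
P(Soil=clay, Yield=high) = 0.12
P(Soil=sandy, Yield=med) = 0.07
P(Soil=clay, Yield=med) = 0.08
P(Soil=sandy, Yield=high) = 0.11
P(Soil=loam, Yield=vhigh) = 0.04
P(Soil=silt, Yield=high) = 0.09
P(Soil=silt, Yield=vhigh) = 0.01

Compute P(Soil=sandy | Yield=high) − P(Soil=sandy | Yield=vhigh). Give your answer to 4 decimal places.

-0.1884

P(Yield=high) = 0.11 + 0.01 + 0.12 + 0.09 = 0.33; P(Soil=sandy | Yield=high) = 0.11/0.33 = 0.33333.
P(Yield=vhigh) = 0.12 + 0.04 + 0.06 + 0.01 = 0.23; P(Soil=sandy | Yield=vhigh) = 0.12/0.23 = 0.52174.
Difference = -0.1884.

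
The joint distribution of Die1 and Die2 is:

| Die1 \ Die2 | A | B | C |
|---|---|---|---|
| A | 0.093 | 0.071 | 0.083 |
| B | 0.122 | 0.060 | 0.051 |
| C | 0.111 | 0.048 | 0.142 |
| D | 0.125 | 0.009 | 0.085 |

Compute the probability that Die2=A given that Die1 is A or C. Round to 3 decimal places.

P(Die1=A) = 0.093 + 0.071 + 0.083 = 0.247.
P(Die1=C) = 0.111 + 0.048 + 0.142 = 0.301.
P(Die1 ∈ {A, C}) = 0.247 + 0.301 = 0.548; P(Die2=A, Die1 ∈ {A, C}) = 0.093 + 0.111 = 0.204.
P(Die2=A | Die1 ∈ {A, C}) = 0.204/0.548 = 0.372.

0.372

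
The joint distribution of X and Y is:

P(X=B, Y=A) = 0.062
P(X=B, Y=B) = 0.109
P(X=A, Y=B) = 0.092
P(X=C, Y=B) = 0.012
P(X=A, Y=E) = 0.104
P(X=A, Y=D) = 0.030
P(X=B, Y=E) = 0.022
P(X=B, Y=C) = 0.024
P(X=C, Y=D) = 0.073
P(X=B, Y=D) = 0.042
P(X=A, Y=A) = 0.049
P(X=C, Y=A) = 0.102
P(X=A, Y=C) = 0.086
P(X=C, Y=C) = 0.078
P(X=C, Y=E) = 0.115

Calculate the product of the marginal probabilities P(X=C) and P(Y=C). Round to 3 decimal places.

0.071

P(X=C) = 0.102 + 0.012 + 0.078 + 0.073 + 0.115 = 0.380.
P(Y=C) = 0.086 + 0.024 + 0.078 = 0.188.
Product: 0.380 × 0.188 = 0.071.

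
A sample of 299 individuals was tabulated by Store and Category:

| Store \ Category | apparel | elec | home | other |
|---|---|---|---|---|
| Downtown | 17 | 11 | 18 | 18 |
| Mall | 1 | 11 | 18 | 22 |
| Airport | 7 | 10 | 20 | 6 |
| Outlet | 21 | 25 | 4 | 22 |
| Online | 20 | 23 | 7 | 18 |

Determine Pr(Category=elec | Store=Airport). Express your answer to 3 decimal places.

0.233

Total with Store=Airport: 7 + 10 + 20 + 6 = 43.
P(Category=elec | Store=Airport) = 10/43 = 0.233.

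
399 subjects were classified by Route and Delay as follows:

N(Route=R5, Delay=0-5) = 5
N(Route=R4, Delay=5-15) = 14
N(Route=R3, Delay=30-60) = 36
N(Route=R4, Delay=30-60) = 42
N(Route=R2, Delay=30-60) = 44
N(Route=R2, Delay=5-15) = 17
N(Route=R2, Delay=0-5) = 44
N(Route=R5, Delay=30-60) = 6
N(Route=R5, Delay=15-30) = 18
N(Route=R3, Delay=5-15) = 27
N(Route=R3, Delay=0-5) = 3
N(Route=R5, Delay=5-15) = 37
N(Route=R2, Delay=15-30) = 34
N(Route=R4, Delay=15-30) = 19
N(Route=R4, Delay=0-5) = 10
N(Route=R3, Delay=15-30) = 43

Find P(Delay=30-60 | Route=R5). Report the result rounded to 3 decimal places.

0.091

Total with Route=R5: 5 + 37 + 18 + 6 = 66.
P(Delay=30-60 | Route=R5) = 6/66 = 0.091.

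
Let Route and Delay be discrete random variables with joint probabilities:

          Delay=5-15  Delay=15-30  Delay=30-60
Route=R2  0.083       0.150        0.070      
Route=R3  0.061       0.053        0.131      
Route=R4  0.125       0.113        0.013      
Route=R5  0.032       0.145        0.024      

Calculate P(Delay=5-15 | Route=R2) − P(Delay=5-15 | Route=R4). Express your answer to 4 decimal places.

-0.2241

P(Route=R2) = 0.083 + 0.150 + 0.070 = 0.303; P(Delay=5-15 | Route=R2) = 0.083/0.303 = 0.27393.
P(Route=R4) = 0.125 + 0.113 + 0.013 = 0.251; P(Delay=5-15 | Route=R4) = 0.125/0.251 = 0.49801.
Difference = -0.2241.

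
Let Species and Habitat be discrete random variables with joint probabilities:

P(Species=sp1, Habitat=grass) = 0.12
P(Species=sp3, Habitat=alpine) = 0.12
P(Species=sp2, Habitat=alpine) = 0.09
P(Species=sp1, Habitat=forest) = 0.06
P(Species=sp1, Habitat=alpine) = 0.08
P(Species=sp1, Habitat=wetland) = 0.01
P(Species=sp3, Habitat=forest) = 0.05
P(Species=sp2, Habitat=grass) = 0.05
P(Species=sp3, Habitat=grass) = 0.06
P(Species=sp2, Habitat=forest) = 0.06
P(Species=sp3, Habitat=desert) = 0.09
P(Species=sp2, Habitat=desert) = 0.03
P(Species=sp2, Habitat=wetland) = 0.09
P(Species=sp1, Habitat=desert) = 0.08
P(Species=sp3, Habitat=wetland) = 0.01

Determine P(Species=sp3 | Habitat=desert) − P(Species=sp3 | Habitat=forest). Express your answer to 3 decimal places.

0.156

P(Habitat=desert) = 0.08 + 0.03 + 0.09 = 0.20; P(Species=sp3 | Habitat=desert) = 0.09/0.20 = 0.4500.
P(Habitat=forest) = 0.06 + 0.06 + 0.05 = 0.17; P(Species=sp3 | Habitat=forest) = 0.05/0.17 = 0.2941.
Difference = 0.156.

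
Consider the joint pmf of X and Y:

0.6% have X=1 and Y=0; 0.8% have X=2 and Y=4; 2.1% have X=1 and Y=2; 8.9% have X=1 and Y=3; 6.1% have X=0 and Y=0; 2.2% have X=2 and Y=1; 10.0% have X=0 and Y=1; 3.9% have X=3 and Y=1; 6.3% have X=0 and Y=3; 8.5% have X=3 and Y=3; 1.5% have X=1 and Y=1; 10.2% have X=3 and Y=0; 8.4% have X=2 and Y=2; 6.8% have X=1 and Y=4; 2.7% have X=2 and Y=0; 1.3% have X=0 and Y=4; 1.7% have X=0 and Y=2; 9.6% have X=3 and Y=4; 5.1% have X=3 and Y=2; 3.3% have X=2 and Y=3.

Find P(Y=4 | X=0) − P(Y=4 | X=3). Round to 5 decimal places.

-0.20619

P(X=0) = 0.061 + 0.100 + 0.017 + 0.063 + 0.013 = 0.254; P(Y=4 | X=0) = 0.013/0.254 = 0.051181.
P(X=3) = 0.102 + 0.039 + 0.051 + 0.085 + 0.096 = 0.373; P(Y=4 | X=3) = 0.096/0.373 = 0.257373.
Difference = -0.20619.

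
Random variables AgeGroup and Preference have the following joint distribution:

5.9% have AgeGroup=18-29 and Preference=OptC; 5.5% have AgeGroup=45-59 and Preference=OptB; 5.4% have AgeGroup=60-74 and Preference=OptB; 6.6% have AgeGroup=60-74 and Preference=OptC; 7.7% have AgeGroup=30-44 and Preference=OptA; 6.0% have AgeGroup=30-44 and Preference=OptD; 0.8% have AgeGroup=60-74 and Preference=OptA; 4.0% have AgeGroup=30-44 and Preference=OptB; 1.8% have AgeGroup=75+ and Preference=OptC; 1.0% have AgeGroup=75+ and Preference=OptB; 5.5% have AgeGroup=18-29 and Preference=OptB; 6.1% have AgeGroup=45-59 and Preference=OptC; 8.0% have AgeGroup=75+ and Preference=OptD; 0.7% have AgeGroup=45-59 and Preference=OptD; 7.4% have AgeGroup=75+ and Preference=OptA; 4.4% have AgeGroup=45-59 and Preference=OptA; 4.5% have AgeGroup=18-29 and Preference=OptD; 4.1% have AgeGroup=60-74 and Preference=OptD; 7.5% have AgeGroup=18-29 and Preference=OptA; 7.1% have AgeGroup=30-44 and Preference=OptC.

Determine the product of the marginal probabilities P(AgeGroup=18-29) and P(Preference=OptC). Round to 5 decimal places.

P(AgeGroup=18-29) = 0.075 + 0.055 + 0.059 + 0.045 = 0.234.
P(Preference=OptC) = 0.059 + 0.071 + 0.061 + 0.066 + 0.018 = 0.275.
Product: 0.234 × 0.275 = 0.06435.

0.06435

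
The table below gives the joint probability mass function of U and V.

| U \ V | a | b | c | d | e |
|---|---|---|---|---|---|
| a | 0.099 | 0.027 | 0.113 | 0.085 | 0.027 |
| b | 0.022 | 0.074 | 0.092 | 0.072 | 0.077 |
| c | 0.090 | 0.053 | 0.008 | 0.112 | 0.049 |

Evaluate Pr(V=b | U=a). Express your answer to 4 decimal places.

P(U=a) = 0.099 + 0.027 + 0.113 + 0.085 + 0.027 = 0.351.
P(V=b | U=a) = 0.027/0.351 = 0.0769.

0.0769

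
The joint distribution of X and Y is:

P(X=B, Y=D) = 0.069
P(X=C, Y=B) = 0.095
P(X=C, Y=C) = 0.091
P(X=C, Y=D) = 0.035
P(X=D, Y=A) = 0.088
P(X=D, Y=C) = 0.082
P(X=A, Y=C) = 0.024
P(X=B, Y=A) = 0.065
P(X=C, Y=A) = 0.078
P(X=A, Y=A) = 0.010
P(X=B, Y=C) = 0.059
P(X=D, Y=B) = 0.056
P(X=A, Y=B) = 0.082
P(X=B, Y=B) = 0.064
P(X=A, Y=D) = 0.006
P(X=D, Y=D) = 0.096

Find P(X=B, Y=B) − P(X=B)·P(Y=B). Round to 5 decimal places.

-0.01233

P(X=B) = 0.065 + 0.064 + 0.059 + 0.069 = 0.257.
P(Y=B) = 0.082 + 0.064 + 0.095 + 0.056 = 0.297.
P(X=B, Y=B) − P(X=B)P(Y=B) = 0.064 − 0.257×0.297 = -0.01233.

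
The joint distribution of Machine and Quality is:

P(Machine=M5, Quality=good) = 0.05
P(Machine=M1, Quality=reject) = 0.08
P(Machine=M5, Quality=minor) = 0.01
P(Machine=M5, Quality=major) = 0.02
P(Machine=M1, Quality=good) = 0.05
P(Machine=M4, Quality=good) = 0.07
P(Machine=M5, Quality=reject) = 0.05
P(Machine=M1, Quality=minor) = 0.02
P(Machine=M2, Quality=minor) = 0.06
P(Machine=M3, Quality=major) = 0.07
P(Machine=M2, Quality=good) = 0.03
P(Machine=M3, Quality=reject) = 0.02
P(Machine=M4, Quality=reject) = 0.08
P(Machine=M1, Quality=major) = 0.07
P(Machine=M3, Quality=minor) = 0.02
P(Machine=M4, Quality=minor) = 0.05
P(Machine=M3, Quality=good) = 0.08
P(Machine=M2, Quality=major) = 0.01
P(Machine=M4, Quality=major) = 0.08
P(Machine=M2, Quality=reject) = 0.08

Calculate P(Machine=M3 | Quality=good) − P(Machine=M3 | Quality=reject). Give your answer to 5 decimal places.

P(Quality=good) = 0.05 + 0.03 + 0.08 + 0.07 + 0.05 = 0.28; P(Machine=M3 | Quality=good) = 0.08/0.28 = 0.285714.
P(Quality=reject) = 0.08 + 0.08 + 0.02 + 0.08 + 0.05 = 0.31; P(Machine=M3 | Quality=reject) = 0.02/0.31 = 0.064516.
Difference = 0.22120.

0.22120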